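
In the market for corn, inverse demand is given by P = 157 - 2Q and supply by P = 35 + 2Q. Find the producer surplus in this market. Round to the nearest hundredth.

Set 157 - 2Q = 35 + 2Q, which gives 122 = 4Q, so Q* = 30.5 and P* = 157 - 2(30.5) = 96.
PS is the area between P* and the supply curve from 0 to Q*: (1/2)(30.5)(61) = 930.25.

930.25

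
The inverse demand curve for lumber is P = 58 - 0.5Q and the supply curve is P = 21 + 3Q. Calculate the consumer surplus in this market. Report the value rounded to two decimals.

27.94

Setting demand equal to supply, 37 = 3.5Q, so Q* = 10.5714 and P* = 52.7143.
The demand choke price is 58, so CS = (1/2)(Q*)(58 - P*) = (1/2)(10.5714)(5.2857) = 27.9388.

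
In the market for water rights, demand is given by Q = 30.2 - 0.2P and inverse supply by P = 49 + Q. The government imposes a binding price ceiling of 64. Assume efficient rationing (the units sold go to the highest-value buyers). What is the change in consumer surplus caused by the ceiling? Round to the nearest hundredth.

20.00

Rewriting demand in inverse form: P = 151 - 5Q.
Free-market equilibrium: 151 - 5Q = 49 + Q gives Q* = 17, P* = 66.
At the ceiling price 64, quantity supplied is (64 - 49)/1 = 15; supply is the short side, so Q = 15 trades at P = 64.
CS goes from (1/2)(17)(85) = 722.5 to 742.5 (computed as (151 - 64)(15) - (1/2)(5)(15)^2), a change of 20.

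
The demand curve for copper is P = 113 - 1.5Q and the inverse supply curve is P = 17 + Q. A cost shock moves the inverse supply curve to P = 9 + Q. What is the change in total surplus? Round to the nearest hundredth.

320.00

Initial equilibrium: Q_0 = 38.4, P_0 = 55.4; CS_0 = (1/2)(38.4)(57.6) = 1105.92, PS_0 = (1/2)(38.4)(38.4) = 737.28.
New equilibrium: 113 - 1.5Q = 9 + Q gives Q_1 = 41.6, P_1 = 50.6; CS_1 = 1297.92, PS_1 = 865.28.
Change in total surplus = (1297.92 + 865.28) - (1105.92 + 737.28) = 320.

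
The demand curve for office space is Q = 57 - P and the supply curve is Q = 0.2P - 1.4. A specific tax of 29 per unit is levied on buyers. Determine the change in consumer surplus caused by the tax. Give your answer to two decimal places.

-28.60

Rewriting demand in inverse form: P = 57 - Q.
Rewriting supply in inverse form: P = 7 + 5Q.
Pre-tax equilibrium: 57 - Q = 7 + 5Q gives Q* = 8.3333, P* = 48.6667.
With the tax, buyers' net willingness to pay falls by 29: (57 - 29) - Q = 7 + 5Q, so Q_t = 3.5. Buyers pay P_b = 53.5; sellers receive P_s = P_b - 29 = 24.5.
Consumers lose the trapezoid between P* and P_b out to Q_t plus the triangle from Q_t to Q*: change in CS = 6.125 - 34.7222 = -28.5972.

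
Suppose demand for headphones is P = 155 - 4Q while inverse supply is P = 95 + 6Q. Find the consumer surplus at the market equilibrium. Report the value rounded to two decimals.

72.00

Equilibrium: 155 - 4Q = 95 + 6Q, so Q* = 6 and P* = 131.
Consumer surplus is the triangle under demand above P*: (1/2)(6)(155 - 131) = (1/2)(6)(24) = 72.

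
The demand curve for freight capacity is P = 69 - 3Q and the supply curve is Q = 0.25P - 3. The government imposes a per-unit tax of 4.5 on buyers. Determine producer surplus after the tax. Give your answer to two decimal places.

112.50

Rewriting supply in inverse form: P = 12 + 4Q.
Without the tax, 69 - 3Q = 12 + 4Q so Q* = 8.1429 and P* = 44.5714.
With the tax, buyers' net willingness to pay falls by 4.5: (69 - 4.5) - 3Q = 12 + 4Q, so Q_t = 7.5. Buyers pay P_b = 46.5; sellers receive P_s = P_b - 4.5 = 42.
PS = (1/2)(Q_t)(P_s - 12) = (1/2)(7.5)(30) = 112.5.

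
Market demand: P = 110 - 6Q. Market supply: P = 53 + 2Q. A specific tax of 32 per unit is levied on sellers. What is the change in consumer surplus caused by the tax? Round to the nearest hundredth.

Without the tax, 110 - 6Q = 53 + 2Q so Q* = 7.125 and P* = 67.25.
With the tax, sellers need 32 more per unit: 110 - 6Q = 53 + 2Q + 32, so Q_t = 3.125. Buyers pay P_b = 91.25; sellers receive P_s = P_b - 32 = 59.25.
Consumers lose the trapezoid between P* and P_b out to Q_t plus the triangle from Q_t to Q*: change in CS = 29.2969 - 152.2969 = -123.

-123.00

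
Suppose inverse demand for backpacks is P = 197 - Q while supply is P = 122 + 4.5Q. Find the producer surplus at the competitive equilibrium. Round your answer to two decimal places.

418.39

Equilibrium: 197 - Q = 122 + 4.5Q, so Q* = 13.6364 and P* = 183.3636.
Producer surplus is the triangle above supply below P*: (1/2)(13.6364)(183.3636 - 122) = (1/2)(13.6364)(61.3636) = 418.3884.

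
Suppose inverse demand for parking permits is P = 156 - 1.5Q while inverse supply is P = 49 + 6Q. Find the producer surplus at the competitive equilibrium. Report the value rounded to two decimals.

Set 156 - 1.5Q = 49 + 6Q, which gives 107 = 7.5Q, so Q* = 14.2667 and P* = 156 - 1.5(14.2667) = 134.6.
The supply curve's price intercept is 49, so PS = (1/2)(Q*)(P* - 49) = (1/2)(14.2667)(85.6) = 610.6133.

610.61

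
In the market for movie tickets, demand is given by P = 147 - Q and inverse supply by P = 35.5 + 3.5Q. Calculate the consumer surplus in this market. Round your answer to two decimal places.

306.97

Equilibrium: 147 - Q = 35.5 + 3.5Q, so Q* = 24.7778 and P* = 122.2222.
CS is the area between the demand curve and P* from 0 to Q*: (1/2)(24.7778)(24.7778) = 306.9691.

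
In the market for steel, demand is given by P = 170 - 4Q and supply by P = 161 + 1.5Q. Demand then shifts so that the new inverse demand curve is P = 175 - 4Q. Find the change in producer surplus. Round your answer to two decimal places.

Initial equilibrium: Q_0 = 1.6364, P_0 = 163.4545; CS_0 = (1/2)(1.6364)(6.5455) = 5.3554, PS_0 = (1/2)(1.6364)(2.4545) = 2.0083.
New equilibrium: 175 - 4Q = 161 + 1.5Q gives Q_1 = 2.5455, P_1 = 164.8182; CS_1 = 12.9587, PS_1 = 4.8595.
Change in producer surplus = 4.8595 - 2.0083 = 2.8512.

2.85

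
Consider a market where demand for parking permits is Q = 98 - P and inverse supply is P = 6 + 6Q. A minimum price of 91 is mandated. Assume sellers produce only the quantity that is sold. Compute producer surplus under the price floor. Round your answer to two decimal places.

Rewriting demand in inverse form: P = 98 - Q.
Without the control, 98 - Q = 6 + 6Q so Q* = 13.1429 and P* = 84.8571.
At P = 91, buyers demand (98 - 91)/1 = 7 while sellers would supply more, so the quantity traded is 7 at price 91.
The supply price at Q = 7 is 48. PS is the trapezoid between 91 and supply over [0, 7]: (1/2)[(91 - 6) + (91 - 48)](7) = 448.

448.00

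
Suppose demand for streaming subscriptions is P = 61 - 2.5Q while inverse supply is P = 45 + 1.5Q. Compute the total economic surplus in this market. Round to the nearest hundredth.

Setting demand equal to supply, 16 = 4Q, so Q* = 4 and P* = 51.
CS = (1/2)(4)(10) = 20 and PS = (1/2)(4)(6) = 12, so total surplus = 32.

32.00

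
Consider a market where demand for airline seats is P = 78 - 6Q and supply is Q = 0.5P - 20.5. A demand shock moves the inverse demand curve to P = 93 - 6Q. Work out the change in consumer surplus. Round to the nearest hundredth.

62.58

Rewriting supply in inverse form: P = 41 + 2Q.
Initial equilibrium: Q_0 = 4.625, P_0 = 50.25; CS_0 = (1/2)(4.625)(27.75) = 64.1719, PS_0 = (1/2)(4.625)(9.25) = 21.3906.
New equilibrium: 93 - 6Q = 41 + 2Q gives Q_1 = 6.5, P_1 = 54; CS_1 = 126.75, PS_1 = 42.25.
Change in consumer surplus = 126.75 - 64.1719 = 62.5781.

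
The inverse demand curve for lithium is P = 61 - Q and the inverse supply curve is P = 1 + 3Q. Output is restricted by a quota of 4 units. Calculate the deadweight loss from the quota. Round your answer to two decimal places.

242.00

Unrestricted equilibrium: Q* = (61 - 1)/(1 + 3) = 15.
At Q = 4 the demand price is 61 - (4) = 57 and the supply price is 1 + 3(4) = 13.
Deadweight loss is the triangle between the curves from 4 to 15: (1/2)(57 - 13)(15 - 4) = 242.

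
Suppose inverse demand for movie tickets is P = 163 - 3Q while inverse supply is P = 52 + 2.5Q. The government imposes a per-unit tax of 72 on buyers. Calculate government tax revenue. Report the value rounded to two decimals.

510.55

Without the tax, 163 - 3Q = 52 + 2.5Q so Q* = 20.1818 and P* = 102.4545.
With the tax, buyers' net willingness to pay falls by 72: (163 - 72) - 3Q = 52 + 2.5Q, so Q_t = 7.0909. Buyers pay P_b = 141.7273; sellers receive P_s = P_b - 72 = 69.7273.
Revenue is the tax times quantity traded: 72 x 7.0909 = 510.5455.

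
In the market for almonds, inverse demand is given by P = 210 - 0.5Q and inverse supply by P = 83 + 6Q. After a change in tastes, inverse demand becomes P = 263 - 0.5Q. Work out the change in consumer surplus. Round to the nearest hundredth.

Initial equilibrium: Q_0 = 19.5385, P_0 = 200.2308; CS_0 = (1/2)(19.5385)(9.7692) = 95.4379, PS_0 = (1/2)(19.5385)(117.2308) = 1145.2544.
New equilibrium: 263 - 0.5Q = 83 + 6Q gives Q_1 = 27.6923, P_1 = 249.1538; CS_1 = 191.716, PS_1 = 2300.5917.
Change in consumer surplus = 191.716 - 95.4379 = 96.2781.

96.28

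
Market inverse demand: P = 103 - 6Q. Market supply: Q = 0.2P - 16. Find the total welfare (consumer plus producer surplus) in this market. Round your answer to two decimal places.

Rewriting supply in inverse form: P = 80 + 5Q.
Equilibrium: 103 - 6Q = 80 + 5Q, so Q* = 2.0909 and P* = 90.4545.
CS = (1/2)(2.0909)(12.5455) = 13.1157 and PS = (1/2)(2.0909)(10.4545) = 10.9298, so total surplus = 24.0455.

24.05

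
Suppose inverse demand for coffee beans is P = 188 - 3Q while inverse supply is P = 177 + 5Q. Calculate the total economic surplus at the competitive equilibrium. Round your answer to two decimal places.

7.56

Setting demand equal to supply, 11 = 8Q, so Q* = 1.375 and P* = 183.875.
Total surplus is the full triangle between the curves from 0 to Q*: (1/2)(1.375)(188 - 177) = 7.5625.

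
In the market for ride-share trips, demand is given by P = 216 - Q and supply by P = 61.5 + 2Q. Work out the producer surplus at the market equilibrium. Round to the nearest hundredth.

Setting demand equal to supply, 154.5 = 3Q, so Q* = 51.5 and P* = 164.5.
PS is the area between P* and the supply curve from 0 to Q*: (1/2)(51.5)(103) = 2652.25.

2652.25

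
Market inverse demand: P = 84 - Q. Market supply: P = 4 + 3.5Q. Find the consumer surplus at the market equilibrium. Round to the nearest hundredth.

Setting demand equal to supply, 80 = 4.5Q, so Q* = 17.7778 and P* = 66.2222.
CS is the area between the demand curve and P* from 0 to Q*: (1/2)(17.7778)(17.7778) = 158.0247.

158.02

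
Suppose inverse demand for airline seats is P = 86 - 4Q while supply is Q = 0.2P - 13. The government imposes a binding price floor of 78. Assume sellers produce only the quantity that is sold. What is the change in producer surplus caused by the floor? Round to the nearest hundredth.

Rewriting supply in inverse form: P = 65 + 5Q.
Without the control, 86 - 4Q = 65 + 5Q so Q* = 2.3333 and P* = 76.6667.
At the floor price 78, quantity demanded is (86 - 78)/4 = 2; demand is the short side, so Q = 2 trades at P = 78.
PS goes from (1/2)(2.3333)(11.6667) = 13.6111 to 16 (computed as (78 - 65)(2) - (1/2)(5)(2)^2), a change of 2.3889.

2.39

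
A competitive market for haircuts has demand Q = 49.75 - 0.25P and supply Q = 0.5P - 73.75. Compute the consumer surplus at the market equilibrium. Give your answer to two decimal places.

147.35

Rewriting demand in inverse form: P = 199 - 4Q.
Rewriting supply in inverse form: P = 147.5 + 2Q.
Setting demand equal to supply, 51.5 = 6Q, so Q* = 8.5833 and P* = 164.6667.
CS is the area between the demand curve and P* from 0 to Q*: (1/2)(8.5833)(34.3333) = 147.3472.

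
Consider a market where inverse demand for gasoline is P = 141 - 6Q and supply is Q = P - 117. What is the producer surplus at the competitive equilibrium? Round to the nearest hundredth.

Rewriting supply in inverse form: P = 117 + Q.
Equilibrium: 141 - 6Q = 117 + Q, so Q* = 3.4286 and P* = 120.4286.
PS is the area between P* and the supply curve from 0 to Q*: (1/2)(3.4286)(3.4286) = 5.8776.

5.88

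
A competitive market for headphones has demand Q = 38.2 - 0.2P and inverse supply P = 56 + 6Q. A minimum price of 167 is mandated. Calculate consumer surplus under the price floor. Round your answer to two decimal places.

Rewriting demand in inverse form: P = 191 - 5Q.
Free-market equilibrium: 191 - 5Q = 56 + 6Q gives Q* = 12.2727, P* = 129.6364.
At P = 167, buyers demand (191 - 167)/5 = 4.8 while sellers would supply more, so the quantity traded is 4.8 at price 167.
CS is the triangle under demand above 167: (1/2)(4.8)(191 - 167) = 57.6.

57.60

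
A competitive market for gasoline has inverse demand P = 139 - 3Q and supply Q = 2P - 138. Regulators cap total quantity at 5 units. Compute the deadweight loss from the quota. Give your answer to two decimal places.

Rewriting supply in inverse form: P = 69 + 0.5Q.
Unrestricted equilibrium: Q* = (139 - 69)/(3 + 0.5) = 20.
At Q = 5 the demand price is 139 - 3(5) = 124 and the supply price is 69 + 0.5(5) = 71.5.
Deadweight loss is the triangle between the curves from 5 to 20: (1/2)(124 - 71.5)(20 - 5) = 393.75.

393.75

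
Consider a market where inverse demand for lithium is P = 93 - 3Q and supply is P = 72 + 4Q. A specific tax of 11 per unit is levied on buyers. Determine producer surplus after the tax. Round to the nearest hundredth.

Pre-tax equilibrium: 93 - 3Q = 72 + 4Q gives Q* = 3, P* = 84.
With the tax, buyers' net willingness to pay falls by 11: (93 - 11) - 3Q = 72 + 4Q, so Q_t = 1.4286. Buyers pay P_b = 88.7143; sellers receive P_s = P_b - 11 = 77.7143.
PS = (1/2)(Q_t)(P_s - 72) = (1/2)(1.4286)(5.7143) = 4.0816.

4.08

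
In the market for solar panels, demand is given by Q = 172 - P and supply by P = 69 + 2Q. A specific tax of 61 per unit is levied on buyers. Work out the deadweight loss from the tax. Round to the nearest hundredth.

620.17

Rewriting demand in inverse form: P = 172 - Q.
Pre-tax equilibrium: 172 - Q = 69 + 2Q gives Q* = 34.3333, P* = 137.6667.
With the tax, buyers' net willingness to pay falls by 61: (172 - 61) - Q = 69 + 2Q, so Q_t = 14. Buyers pay P_b = 158; sellers receive P_s = P_b - 61 = 97.
The welfare triangle lost has base Q* - Q_t = 20.3333 and height t = 61, so DWL = (1/2)(20.3333)(61) = 620.1667.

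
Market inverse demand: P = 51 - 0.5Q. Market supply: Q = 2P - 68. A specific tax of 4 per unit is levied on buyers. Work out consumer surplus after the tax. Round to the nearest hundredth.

42.25

Rewriting supply in inverse form: P = 34 + 0.5Q.
Without the tax, 51 - 0.5Q = 34 + 0.5Q so Q* = 17 and P* = 42.5.
With the tax, buyers' net willingness to pay falls by 4: (51 - 4) - 0.5Q = 34 + 0.5Q, so Q_t = 13. Buyers pay P_b = 44.5; sellers receive P_s = P_b - 4 = 40.5.
Consumer surplus is the triangle under demand above P_b: (1/2)(13)(51 - 44.5) = 42.25.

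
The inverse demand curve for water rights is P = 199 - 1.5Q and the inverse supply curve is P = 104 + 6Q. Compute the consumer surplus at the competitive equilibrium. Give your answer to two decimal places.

120.33

Equilibrium: 199 - 1.5Q = 104 + 6Q, so Q* = 12.6667 and P* = 180.
Consumer surplus is the triangle under demand above P*: (1/2)(12.6667)(199 - 180) = (1/2)(12.6667)(19) = 120.3333.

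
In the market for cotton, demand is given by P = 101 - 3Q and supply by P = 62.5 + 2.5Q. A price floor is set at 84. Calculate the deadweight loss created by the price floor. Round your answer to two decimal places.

Without the control, 101 - 3Q = 62.5 + 2.5Q so Q* = 7 and P* = 80.
At P = 84, buyers demand (101 - 84)/3 = 5.6667 while sellers would supply more, so the quantity traded is 5.6667 at price 84.
At Q = 5.6667 the demand price is 84 and the supply price is 76.6667. Deadweight loss is the triangle between the curves from 5.6667 to 7: (1/2)(84 - 76.6667)(7 - 5.6667) = 4.8889.

4.89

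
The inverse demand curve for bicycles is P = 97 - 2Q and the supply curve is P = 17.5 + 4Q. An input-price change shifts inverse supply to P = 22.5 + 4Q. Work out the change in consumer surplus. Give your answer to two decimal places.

Initial equilibrium: Q_0 = 13.25, P_0 = 70.5; CS_0 = (1/2)(13.25)(26.5) = 175.5625, PS_0 = (1/2)(13.25)(53) = 351.125.
New equilibrium: 97 - 2Q = 22.5 + 4Q gives Q_1 = 12.4167, P_1 = 72.1667; CS_1 = 154.1736, PS_1 = 308.3472.
Change in consumer surplus = 154.1736 - 175.5625 = -21.3889.

-21.39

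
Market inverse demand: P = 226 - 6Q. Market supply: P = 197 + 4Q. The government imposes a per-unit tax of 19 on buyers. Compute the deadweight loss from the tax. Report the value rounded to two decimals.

Without the tax, 226 - 6Q = 197 + 4Q so Q* = 2.9 and P* = 208.6.
A tax on buyers shifts demand down by 19: (226 - 19) - 6Q = 197 + 4Q, so Q_t = 1. Buyers pay P_b = 220; sellers receive P_s = P_b - 19 = 201.
Deadweight loss is the triangle between the curves from Q_t to Q*: (1/2)(2.9 - 1)(19) = 18.05.

18.05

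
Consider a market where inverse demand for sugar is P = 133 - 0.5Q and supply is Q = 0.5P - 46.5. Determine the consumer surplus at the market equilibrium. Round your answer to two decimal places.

64.00

Rewriting supply in inverse form: P = 93 + 2Q.
Equilibrium: 133 - 0.5Q = 93 + 2Q, so Q* = 16 and P* = 125.
CS is the area between the demand curve and P* from 0 to Q*: (1/2)(16)(8) = 64.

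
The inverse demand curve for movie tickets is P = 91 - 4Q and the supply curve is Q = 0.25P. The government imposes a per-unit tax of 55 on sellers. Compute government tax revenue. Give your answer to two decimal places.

Rewriting supply in inverse form: P = 4Q.
Pre-tax equilibrium: 91 - 4Q = 4Q gives Q* = 11.375, P* = 45.5.
A tax on sellers shifts supply up by 55: 91 - 4Q = 4Q + 55, so Q_t = 4.5. Buyers pay P_b = 73; sellers receive P_s = P_b - 55 = 18.
Revenue is the tax times quantity traded: 55 x 4.5 = 247.5.

247.50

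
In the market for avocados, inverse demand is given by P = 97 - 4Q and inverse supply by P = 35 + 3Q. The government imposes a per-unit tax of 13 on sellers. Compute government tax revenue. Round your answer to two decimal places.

91.00

Pre-tax equilibrium: 97 - 4Q = 35 + 3Q gives Q* = 8.8571, P* = 61.5714.
With the tax, sellers need 13 more per unit: 97 - 4Q = 35 + 3Q + 13, so Q_t = 7. Buyers pay P_b = 69; sellers receive P_s = P_b - 13 = 56.
Tax revenue = t x Q_t = 13 x 7 = 91.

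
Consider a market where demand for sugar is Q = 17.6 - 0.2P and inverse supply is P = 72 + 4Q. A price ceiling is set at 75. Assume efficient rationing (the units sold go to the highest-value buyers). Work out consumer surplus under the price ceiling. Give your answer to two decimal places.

8.34

Rewriting demand in inverse form: P = 88 - 5Q.
Without the control, 88 - 5Q = 72 + 4Q so Q* = 1.7778 and P* = 79.1111.
At the ceiling price 75, quantity supplied is (75 - 72)/4 = 0.75; supply is the short side, so Q = 0.75 trades at P = 75.
The demand price at Q = 0.75 is 84.25. CS is the trapezoid between demand and 75 over [0, 0.75]: (1/2)[(88 - 75) + (84.25 - 75)](0.75) = 8.3438.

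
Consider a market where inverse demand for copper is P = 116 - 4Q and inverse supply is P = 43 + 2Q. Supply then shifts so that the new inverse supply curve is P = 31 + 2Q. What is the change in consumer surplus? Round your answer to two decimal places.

Initial equilibrium: Q_0 = 12.1667, P_0 = 67.3333; CS_0 = (1/2)(12.1667)(48.6667) = 296.0556, PS_0 = (1/2)(12.1667)(24.3333) = 148.0278.
New equilibrium: 116 - 4Q = 31 + 2Q gives Q_1 = 14.1667, P_1 = 59.3333; CS_1 = 401.3889, PS_1 = 200.6944.
Change in consumer surplus = 401.3889 - 296.0556 = 105.3333.

105.33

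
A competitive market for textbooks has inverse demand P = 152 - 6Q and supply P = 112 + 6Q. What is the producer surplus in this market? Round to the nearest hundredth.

33.33

Set 152 - 6Q = 112 + 6Q, which gives 40 = 12Q, so Q* = 3.3333 and P* = 152 - 6(3.3333) = 132.
PS is the area between P* and the supply curve from 0 to Q*: (1/2)(3.3333)(20) = 33.3333.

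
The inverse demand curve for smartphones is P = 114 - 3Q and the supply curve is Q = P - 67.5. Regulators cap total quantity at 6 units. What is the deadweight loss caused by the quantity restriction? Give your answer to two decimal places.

63.28

Rewriting supply in inverse form: P = 67.5 + Q.
Unrestricted equilibrium: Q* = (114 - 67.5)/(3 + 1) = 11.625.
At Q = 6 the demand price is 114 - 3(6) = 96 and the supply price is 67.5 + (6) = 73.5.
DWL = (1/2)(gap between curves at 6) x (Q* - 6) = (1/2)(22.5)(5.625) = 63.2812.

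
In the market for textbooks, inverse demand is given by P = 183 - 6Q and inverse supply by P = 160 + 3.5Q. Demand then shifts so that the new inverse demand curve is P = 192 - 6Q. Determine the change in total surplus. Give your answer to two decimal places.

26.05

Initial equilibrium: Q_0 = 2.4211, P_0 = 168.4737; CS_0 = (1/2)(2.4211)(14.5263) = 17.5845, PS_0 = (1/2)(2.4211)(8.4737) = 10.2576.
New equilibrium: 192 - 6Q = 160 + 3.5Q gives Q_1 = 3.3684, P_1 = 171.7895; CS_1 = 34.0388, PS_1 = 19.856.
Change in total surplus = (34.0388 + 19.856) - (17.5845 + 10.2576) = 26.0526.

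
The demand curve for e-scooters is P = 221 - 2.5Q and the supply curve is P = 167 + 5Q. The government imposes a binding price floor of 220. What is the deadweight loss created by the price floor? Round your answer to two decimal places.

173.40

Without the control, 221 - 2.5Q = 167 + 5Q so Q* = 7.2 and P* = 203.
At the floor price 220, quantity demanded is (221 - 220)/2.5 = 0.4; demand is the short side, so Q = 0.4 trades at P = 220.
The lost-trades triangle has base Q* - 0.4 = 6.8 and height equal to the gap between the curves at Q = 0.4, which is 220 - 169 = 51. DWL = (1/2)(6.8)(51) = 173.4.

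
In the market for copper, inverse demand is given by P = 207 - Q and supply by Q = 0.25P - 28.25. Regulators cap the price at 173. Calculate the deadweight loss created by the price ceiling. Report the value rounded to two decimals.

36.10

Rewriting supply in inverse form: P = 113 + 4Q.
Free-market equilibrium: 207 - Q = 113 + 4Q gives Q* = 18.8, P* = 188.2.
At P = 173, sellers supply (173 - 113)/4 = 15 while buyers want more, so the quantity traded is 15 at price 173.
The lost-trades triangle has base Q* - 15 = 3.8 and height equal to the gap between the curves at Q = 15, which is 192 - 173 = 19. DWL = (1/2)(3.8)(19) = 36.1.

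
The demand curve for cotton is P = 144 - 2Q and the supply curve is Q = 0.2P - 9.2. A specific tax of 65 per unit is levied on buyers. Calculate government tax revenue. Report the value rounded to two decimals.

306.43

Rewriting supply in inverse form: P = 46 + 5Q.
Pre-tax equilibrium: 144 - 2Q = 46 + 5Q gives Q* = 14, P* = 116.
A tax on buyers shifts demand down by 65: (144 - 65) - 2Q = 46 + 5Q, so Q_t = 4.7143. Buyers pay P_b = 134.5714; sellers receive P_s = P_b - 65 = 69.5714.
Revenue is the tax times quantity traded: 65 x 4.7143 = 306.4286.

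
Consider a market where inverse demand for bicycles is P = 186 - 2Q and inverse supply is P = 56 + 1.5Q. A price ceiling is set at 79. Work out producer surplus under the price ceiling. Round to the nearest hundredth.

176.33

Free-market equilibrium: 186 - 2Q = 56 + 1.5Q gives Q* = 37.1429, P* = 111.7143.
At P = 79, sellers supply (79 - 56)/1.5 = 15.3333 while buyers want more, so the quantity traded is 15.3333 at price 79.
PS is the triangle above supply below 79: (1/2)(15.3333)(79 - 56) = 176.3333.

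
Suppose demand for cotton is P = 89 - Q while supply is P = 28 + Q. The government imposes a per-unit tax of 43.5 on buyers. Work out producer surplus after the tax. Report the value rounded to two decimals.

Without the tax, 89 - Q = 28 + Q so Q* = 30.5 and P* = 58.5.
With the tax, buyers' net willingness to pay falls by 43.5: (89 - 43.5) - Q = 28 + Q, so Q_t = 8.75. Buyers pay P_b = 80.25; sellers receive P_s = P_b - 43.5 = 36.75.
PS = (1/2)(Q_t)(P_s - 28) = (1/2)(8.75)(8.75) = 38.2812.

38.28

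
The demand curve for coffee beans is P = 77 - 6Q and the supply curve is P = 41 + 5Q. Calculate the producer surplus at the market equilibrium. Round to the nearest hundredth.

26.78

Set 77 - 6Q = 41 + 5Q, which gives 36 = 11Q, so Q* = 3.2727 and P* = 77 - 6(3.2727) = 57.3636.
Producer surplus is the triangle above supply below P*: (1/2)(3.2727)(57.3636 - 41) = (1/2)(3.2727)(16.3636) = 26.7769.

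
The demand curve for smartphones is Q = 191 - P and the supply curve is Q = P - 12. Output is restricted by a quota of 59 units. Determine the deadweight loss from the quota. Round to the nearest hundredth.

Rewriting demand in inverse form: P = 191 - Q.
Rewriting supply in inverse form: P = 12 + Q.
Unrestricted equilibrium: Q* = (191 - 12)/(1 + 1) = 89.5.
At Q = 59 the demand price is 191 - (59) = 132 and the supply price is 12 + (59) = 71.
Deadweight loss is the triangle between the curves from 59 to 89.5: (1/2)(132 - 71)(89.5 - 59) = 930.25.

930.25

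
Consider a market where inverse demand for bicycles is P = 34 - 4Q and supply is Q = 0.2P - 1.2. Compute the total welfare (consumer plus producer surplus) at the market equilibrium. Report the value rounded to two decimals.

Rewriting supply in inverse form: P = 6 + 5Q.
Setting demand equal to supply, 28 = 9Q, so Q* = 3.1111 and P* = 21.5556.
Total surplus is the full triangle between the curves from 0 to Q*: (1/2)(3.1111)(34 - 6) = 43.5556.

43.56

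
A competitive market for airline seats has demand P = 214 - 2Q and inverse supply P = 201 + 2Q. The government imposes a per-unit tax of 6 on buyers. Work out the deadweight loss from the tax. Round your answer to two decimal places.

Without the tax, 214 - 2Q = 201 + 2Q so Q* = 3.25 and P* = 207.5.
A tax on buyers shifts demand down by 6: (214 - 6) - 2Q = 201 + 2Q, so Q_t = 1.75. Buyers pay P_b = 210.5; sellers receive P_s = P_b - 6 = 204.5.
Deadweight loss is the triangle between the curves from Q_t to Q*: (1/2)(3.25 - 1.75)(6) = 4.5.

4.50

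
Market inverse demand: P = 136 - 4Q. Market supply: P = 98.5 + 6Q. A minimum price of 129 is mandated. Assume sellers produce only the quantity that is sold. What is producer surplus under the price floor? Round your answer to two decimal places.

Without the control, 136 - 4Q = 98.5 + 6Q so Q* = 3.75 and P* = 121.
At the floor price 129, quantity demanded is (136 - 129)/4 = 1.75; demand is the short side, so Q = 1.75 trades at P = 129.
The supply price at Q = 1.75 is 109. PS is the trapezoid between 129 and supply over [0, 1.75]: (1/2)[(129 - 98.5) + (129 - 109)](1.75) = 44.1875.

44.19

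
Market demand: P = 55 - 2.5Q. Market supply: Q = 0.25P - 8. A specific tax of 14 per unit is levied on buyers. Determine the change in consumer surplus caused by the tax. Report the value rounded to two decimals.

-13.25

Rewriting supply in inverse form: P = 32 + 4Q.
Without the tax, 55 - 2.5Q = 32 + 4Q so Q* = 3.5385 and P* = 46.1538.
A tax on buyers shifts demand down by 14: (55 - 14) - 2.5Q = 32 + 4Q, so Q_t = 1.3846. Buyers pay P_b = 51.5385; sellers receive P_s = P_b - 14 = 37.5385.
Consumers lose the trapezoid between P* and P_b out to Q_t plus the triangle from Q_t to Q*: change in CS = 2.3964 - 15.6509 = -13.2544.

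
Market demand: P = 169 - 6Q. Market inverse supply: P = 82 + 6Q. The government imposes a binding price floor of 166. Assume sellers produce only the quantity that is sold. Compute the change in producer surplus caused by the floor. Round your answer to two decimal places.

Without the control, 169 - 6Q = 82 + 6Q so Q* = 7.25 and P* = 125.5.
At the floor price 166, quantity demanded is (169 - 166)/6 = 0.5; demand is the short side, so Q = 0.5 trades at P = 166.
PS goes from (1/2)(7.25)(43.5) = 157.6875 to 41.25 (computed as (166 - 82)(0.5) - (1/2)(6)(0.5)^2), a change of -116.4375.

-116.44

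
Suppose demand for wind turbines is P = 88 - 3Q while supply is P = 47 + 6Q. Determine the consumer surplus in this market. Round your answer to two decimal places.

Setting demand equal to supply, 41 = 9Q, so Q* = 4.5556 and P* = 74.3333.
The demand choke price is 88, so CS = (1/2)(Q*)(88 - P*) = (1/2)(4.5556)(13.6667) = 31.1296.

31.13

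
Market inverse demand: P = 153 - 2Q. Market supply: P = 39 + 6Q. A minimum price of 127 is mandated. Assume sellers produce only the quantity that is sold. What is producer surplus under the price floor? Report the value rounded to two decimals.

637.00

Free-market equilibrium: 153 - 2Q = 39 + 6Q gives Q* = 14.25, P* = 124.5.
At P = 127, buyers demand (153 - 127)/2 = 13 while sellers would supply more, so the quantity traded is 13 at price 127.
The supply price at Q = 13 is 117. PS is the trapezoid between 127 and supply over [0, 13]: (1/2)[(127 - 39) + (127 - 117)](13) = 637.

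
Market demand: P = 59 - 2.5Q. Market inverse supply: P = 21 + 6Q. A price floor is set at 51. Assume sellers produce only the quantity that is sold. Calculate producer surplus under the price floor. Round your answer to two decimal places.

65.28

Without the control, 59 - 2.5Q = 21 + 6Q so Q* = 4.4706 and P* = 47.8235.
At P = 51, buyers demand (59 - 51)/2.5 = 3.2 while sellers would supply more, so the quantity traded is 3.2 at price 51.
The supply price at Q = 3.2 is 40.2. PS is the trapezoid between 51 and supply over [0, 3.2]: (1/2)[(51 - 21) + (51 - 40.2)](3.2) = 65.28.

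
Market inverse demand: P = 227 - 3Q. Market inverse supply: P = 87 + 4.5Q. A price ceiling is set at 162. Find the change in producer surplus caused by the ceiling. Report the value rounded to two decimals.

Without the control, 227 - 3Q = 87 + 4.5Q so Q* = 18.6667 and P* = 171.
At P = 162, sellers supply (162 - 87)/4.5 = 16.6667 while buyers want more, so the quantity traded is 16.6667 at price 162.
PS goes from (1/2)(18.6667)(84) = 784 to 625 (computed as (162 - 87)(16.6667) - (1/2)(4.5)(16.6667)^2), a change of -159.

-159.00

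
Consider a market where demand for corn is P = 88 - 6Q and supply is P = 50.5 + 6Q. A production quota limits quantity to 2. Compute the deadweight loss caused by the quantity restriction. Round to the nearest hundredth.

7.59

Without the quota, 88 - 6Q = 50.5 + 6Q gives Q* = 3.125.
At Q = 2 the demand price is 88 - 6(2) = 76 and the supply price is 50.5 + 6(2) = 62.5.
DWL = (1/2)(gap between curves at 2) x (Q* - 2) = (1/2)(13.5)(1.125) = 7.5938.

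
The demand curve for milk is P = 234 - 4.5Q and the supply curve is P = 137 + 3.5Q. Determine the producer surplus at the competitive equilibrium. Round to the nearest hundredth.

Setting demand equal to supply, 97 = 8Q, so Q* = 12.125 and P* = 179.4375.
The supply curve's price intercept is 137, so PS = (1/2)(Q*)(P* - 137) = (1/2)(12.125)(42.4375) = 257.2773.

257.28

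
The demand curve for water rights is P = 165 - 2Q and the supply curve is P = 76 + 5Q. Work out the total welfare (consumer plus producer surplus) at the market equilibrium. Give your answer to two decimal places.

Setting demand equal to supply, 89 = 7Q, so Q* = 12.7143 and P* = 139.5714.
CS = (1/2)(12.7143)(25.4286) = 161.6531 and PS = (1/2)(12.7143)(63.5714) = 404.1327, so total surplus = 565.7857.

565.79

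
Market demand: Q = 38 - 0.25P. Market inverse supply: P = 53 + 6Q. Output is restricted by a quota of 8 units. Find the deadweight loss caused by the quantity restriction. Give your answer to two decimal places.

Rewriting demand in inverse form: P = 152 - 4Q.
Unrestricted equilibrium: Q* = (152 - 53)/(4 + 6) = 9.9.
At Q = 8 the demand price is 152 - 4(8) = 120 and the supply price is 53 + 6(8) = 101.
DWL = (1/2)(gap between curves at 8) x (Q* - 8) = (1/2)(19)(1.9) = 18.05.

18.05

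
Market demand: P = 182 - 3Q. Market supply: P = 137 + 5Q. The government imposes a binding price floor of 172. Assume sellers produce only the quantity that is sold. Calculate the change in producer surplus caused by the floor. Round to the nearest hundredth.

Without the control, 182 - 3Q = 137 + 5Q so Q* = 5.625 and P* = 165.125.
At P = 172, buyers demand (182 - 172)/3 = 3.3333 while sellers would supply more, so the quantity traded is 3.3333 at price 172.
PS goes from (1/2)(5.625)(28.125) = 79.1016 to 88.8889 (computed as (172 - 137)(3.3333) - (1/2)(5)(3.3333)^2), a change of 9.7873.

9.79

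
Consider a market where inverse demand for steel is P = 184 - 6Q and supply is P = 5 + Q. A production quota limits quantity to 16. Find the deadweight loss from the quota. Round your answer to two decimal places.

Without the quota, 184 - 6Q = 5 + Q gives Q* = 25.5714.
At Q = 16 the demand price is 184 - 6(16) = 88 and the supply price is 5 + (16) = 21.
DWL = (1/2)(gap between curves at 16) x (Q* - 16) = (1/2)(67)(9.5714) = 320.6429.

320.64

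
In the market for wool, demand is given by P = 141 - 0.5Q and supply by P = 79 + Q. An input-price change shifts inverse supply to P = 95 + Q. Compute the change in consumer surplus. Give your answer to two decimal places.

Initial equilibrium: Q_0 = 41.3333, P_0 = 120.3333; CS_0 = (1/2)(41.3333)(20.6667) = 427.1111, PS_0 = (1/2)(41.3333)(41.3333) = 854.2222.
New equilibrium: 141 - 0.5Q = 95 + Q gives Q_1 = 30.6667, P_1 = 125.6667; CS_1 = 235.1111, PS_1 = 470.2222.
Change in consumer surplus = 235.1111 - 427.1111 = -192.

-192.00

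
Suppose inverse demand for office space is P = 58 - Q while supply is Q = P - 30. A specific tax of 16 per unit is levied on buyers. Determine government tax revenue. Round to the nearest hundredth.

96.00

Rewriting supply in inverse form: P = 30 + Q.
Without the tax, 58 - Q = 30 + Q so Q* = 14 and P* = 44.
With the tax, buyers' net willingness to pay falls by 16: (58 - 16) - Q = 30 + Q, so Q_t = 6. Buyers pay P_b = 52; sellers receive P_s = P_b - 16 = 36.
Revenue is the tax times quantity traded: 16 x 6 = 96.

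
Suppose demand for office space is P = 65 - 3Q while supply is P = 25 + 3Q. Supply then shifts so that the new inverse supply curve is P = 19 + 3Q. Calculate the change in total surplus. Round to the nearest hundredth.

Initial equilibrium: Q_0 = 6.6667, P_0 = 45; CS_0 = (1/2)(6.6667)(20) = 66.6667, PS_0 = (1/2)(6.6667)(20) = 66.6667.
New equilibrium: 65 - 3Q = 19 + 3Q gives Q_1 = 7.6667, P_1 = 42; CS_1 = 88.1667, PS_1 = 88.1667.
Change in total surplus = (88.1667 + 88.1667) - (66.6667 + 66.6667) = 43.

43.00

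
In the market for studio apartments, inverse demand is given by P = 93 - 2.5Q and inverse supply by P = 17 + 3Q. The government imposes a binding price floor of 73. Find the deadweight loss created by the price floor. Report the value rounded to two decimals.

Free-market equilibrium: 93 - 2.5Q = 17 + 3Q gives Q* = 13.8182, P* = 58.4545.
At the floor price 73, quantity demanded is (93 - 73)/2.5 = 8; demand is the short side, so Q = 8 trades at P = 73.
The lost-trades triangle has base Q* - 8 = 5.8182 and height equal to the gap between the curves at Q = 8, which is 73 - 41 = 32. DWL = (1/2)(5.8182)(32) = 93.0909.

93.09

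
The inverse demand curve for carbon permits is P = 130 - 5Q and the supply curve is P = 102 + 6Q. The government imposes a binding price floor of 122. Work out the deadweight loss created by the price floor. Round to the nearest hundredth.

Without the control, 130 - 5Q = 102 + 6Q so Q* = 2.5455 and P* = 117.2727.
At P = 122, buyers demand (130 - 122)/5 = 1.6 while sellers would supply more, so the quantity traded is 1.6 at price 122.
At Q = 1.6 the demand price is 122 and the supply price is 111.6. Deadweight loss is the triangle between the curves from 1.6 to 2.5455: (1/2)(122 - 111.6)(2.5455 - 1.6) = 4.9164.

4.92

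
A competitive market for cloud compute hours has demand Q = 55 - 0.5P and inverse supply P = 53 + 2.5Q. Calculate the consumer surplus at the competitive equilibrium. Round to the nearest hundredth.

Rewriting demand in inverse form: P = 110 - 2Q.
Set 110 - 2Q = 53 + 2.5Q, which gives 57 = 4.5Q, so Q* = 12.6667 and P* = 110 - 2(12.6667) = 84.6667.
CS is the area between the demand curve and P* from 0 to Q*: (1/2)(12.6667)(25.3333) = 160.4444.

160.44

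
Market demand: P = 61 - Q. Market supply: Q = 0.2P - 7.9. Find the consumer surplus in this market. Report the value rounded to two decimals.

Rewriting supply in inverse form: P = 39.5 + 5Q.
Equilibrium: 61 - Q = 39.5 + 5Q, so Q* = 3.5833 and P* = 57.4167.
Consumer surplus is the triangle under demand above P*: (1/2)(3.5833)(61 - 57.4167) = (1/2)(3.5833)(3.5833) = 6.4201.

6.42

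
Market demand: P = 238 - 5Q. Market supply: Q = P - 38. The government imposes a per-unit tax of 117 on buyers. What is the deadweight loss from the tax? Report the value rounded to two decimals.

1140.75

Rewriting supply in inverse form: P = 38 + Q.
Pre-tax equilibrium: 238 - 5Q = 38 + Q gives Q* = 33.3333, P* = 71.3333.
With the tax, buyers' net willingness to pay falls by 117: (238 - 117) - 5Q = 38 + Q, so Q_t = 13.8333. Buyers pay P_b = 168.8333; sellers receive P_s = P_b - 117 = 51.8333.
The welfare triangle lost has base Q* - Q_t = 19.5 and height t = 117, so DWL = (1/2)(19.5)(117) = 1140.75.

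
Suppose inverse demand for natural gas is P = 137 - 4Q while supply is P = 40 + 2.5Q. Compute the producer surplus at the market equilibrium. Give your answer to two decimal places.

Setting demand equal to supply, 97 = 6.5Q, so Q* = 14.9231 and P* = 77.3077.
Producer surplus is the triangle above supply below P*: (1/2)(14.9231)(77.3077 - 40) = (1/2)(14.9231)(37.3077) = 278.3728.

278.37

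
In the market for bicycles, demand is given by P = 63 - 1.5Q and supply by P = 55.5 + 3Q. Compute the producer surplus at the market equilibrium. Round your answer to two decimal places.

4.17

Setting demand equal to supply, 7.5 = 4.5Q, so Q* = 1.6667 and P* = 60.5.
PS is the area between P* and the supply curve from 0 to Q*: (1/2)(1.6667)(5) = 4.1667.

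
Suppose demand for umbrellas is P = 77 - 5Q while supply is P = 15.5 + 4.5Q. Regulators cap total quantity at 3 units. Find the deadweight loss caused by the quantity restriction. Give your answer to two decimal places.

Unrestricted equilibrium: Q* = (77 - 15.5)/(5 + 4.5) = 6.4737.
At Q = 3 the demand price is 77 - 5(3) = 62 and the supply price is 15.5 + 4.5(3) = 29.
DWL = (1/2)(gap between curves at 3) x (Q* - 3) = (1/2)(33)(3.4737) = 57.3158.

57.32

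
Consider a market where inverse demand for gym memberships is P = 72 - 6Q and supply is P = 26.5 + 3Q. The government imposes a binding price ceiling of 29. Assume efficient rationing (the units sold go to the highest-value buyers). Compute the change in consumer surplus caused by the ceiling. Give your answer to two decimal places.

-42.93

Free-market equilibrium: 72 - 6Q = 26.5 + 3Q gives Q* = 5.0556, P* = 41.6667.
At P = 29, sellers supply (29 - 26.5)/3 = 0.8333 while buyers want more, so the quantity traded is 0.8333 at price 29.
CS goes from (1/2)(5.0556)(30.3333) = 76.6759 to 33.75 (computed as (72 - 29)(0.8333) - (1/2)(6)(0.8333)^2), a change of -42.9259.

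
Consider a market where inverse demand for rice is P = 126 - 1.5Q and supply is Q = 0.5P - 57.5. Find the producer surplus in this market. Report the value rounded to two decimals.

9.88

Rewriting supply in inverse form: P = 115 + 2Q.
Equilibrium: 126 - 1.5Q = 115 + 2Q, so Q* = 3.1429 and P* = 121.2857.
PS is the area between P* and the supply curve from 0 to Q*: (1/2)(3.1429)(6.2857) = 9.8776.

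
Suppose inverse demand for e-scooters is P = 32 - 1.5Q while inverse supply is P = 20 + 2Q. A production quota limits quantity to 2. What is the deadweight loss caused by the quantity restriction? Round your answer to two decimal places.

Without the quota, 32 - 1.5Q = 20 + 2Q gives Q* = 3.4286.
At Q = 2 the demand price is 32 - 1.5(2) = 29 and the supply price is 20 + 2(2) = 24.
Deadweight loss is the triangle between the curves from 2 to 3.4286: (1/2)(29 - 24)(3.4286 - 2) = 3.5714.

3.57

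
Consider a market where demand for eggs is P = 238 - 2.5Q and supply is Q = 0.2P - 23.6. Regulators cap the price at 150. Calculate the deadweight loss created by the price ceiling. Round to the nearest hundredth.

345.60

Rewriting supply in inverse form: P = 118 + 5Q.
Without the control, 238 - 2.5Q = 118 + 5Q so Q* = 16 and P* = 198.
At P = 150, sellers supply (150 - 118)/5 = 6.4 while buyers want more, so the quantity traded is 6.4 at price 150.
The lost-trades triangle has base Q* - 6.4 = 9.6 and height equal to the gap between the curves at Q = 6.4, which is 222 - 150 = 72. DWL = (1/2)(9.6)(72) = 345.6.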